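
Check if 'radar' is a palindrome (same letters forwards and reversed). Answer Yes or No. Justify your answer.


Forward: 'radar'
Reversed: 'radar'
They are identical.

Yes


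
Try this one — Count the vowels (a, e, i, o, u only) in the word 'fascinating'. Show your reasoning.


Vowels in 'fascinating': a, i, a, i = 4 vowels.

4


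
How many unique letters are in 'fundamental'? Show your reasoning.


Unique letters in 'fundamental': {a, d, e, f, l, m, n, t, u} = 9 distinct letters.

9


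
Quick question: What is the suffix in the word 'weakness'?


The word 'weakness' = 'weak' (root) + '-ness' (suffix). The suffix is '-ness'.

ness


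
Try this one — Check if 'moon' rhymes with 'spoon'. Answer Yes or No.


Rime (stressed vowel + following sounds) of 'moon': -oon = /uːn/
Rime of 'spoon': -oon = /uːn/
/uːn/ and /uːn/ are the same ending sound, so the words rhyme.

Yes


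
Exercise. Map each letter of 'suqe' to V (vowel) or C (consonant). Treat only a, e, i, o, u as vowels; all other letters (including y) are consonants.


Letter mapping: s = C, u = V, q = C, e = V.

CVCV


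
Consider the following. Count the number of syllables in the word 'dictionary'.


Break 'dictionary' into syllables: dic-tion-ar-y -> dic | tion | ar | y = 4 syllables

4 syllables


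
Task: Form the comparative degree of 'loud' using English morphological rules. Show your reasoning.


Apply comparative formation (add -er): 'loud' -> 'louder'.

louder


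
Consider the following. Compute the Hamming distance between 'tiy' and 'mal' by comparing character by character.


Alignment:
Position 1: 't' vs 'm' = DIFFER
Position 2: 'i' vs 'a' = DIFFER
Position 3: 'y' vs 'l' = DIFFER
Total differences: 3

3


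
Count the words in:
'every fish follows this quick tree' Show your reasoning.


Split into words: every | fish | follows | this | quick | tree = 6 words.

6


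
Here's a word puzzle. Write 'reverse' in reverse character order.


Reverse 'reverse' character by character: 'esrever'.

esrever


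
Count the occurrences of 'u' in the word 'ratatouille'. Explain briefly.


Letter 'u' in 'ratatouille': found at position(s) 7 = 1 occurrence(s).

1


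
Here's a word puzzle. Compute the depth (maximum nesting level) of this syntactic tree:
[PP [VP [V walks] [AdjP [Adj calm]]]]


Count bracket nesting levels:
'[' at pos 0: depth = 1
'[' at pos 4: depth = 2
'[' at pos 8: depth = 3
'[' at pos 18: depth = 3
'[' at pos 24: depth = 4
Maximum depth reached: 4

4


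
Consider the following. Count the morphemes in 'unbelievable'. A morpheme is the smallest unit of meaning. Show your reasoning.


Decomposition: un- (prefix) + believe (root) + -able (suffix) = 3 morpheme(s)

3 morphemes


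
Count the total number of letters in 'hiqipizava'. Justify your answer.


Spell out 'hiqipizava' and number each letter: h(1), i(2), q(3), i(4), p(5), i(6), z(7), a(8), v(9), a(10). Total: 10 letters.

10


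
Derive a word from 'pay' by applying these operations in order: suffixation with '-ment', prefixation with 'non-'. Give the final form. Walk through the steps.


Step 1: Add suffix '-ment' to 'pay' = 'payment'
Step 2: Add prefix 'non-' to 'payment' = 'nonpayment'

nonpayment


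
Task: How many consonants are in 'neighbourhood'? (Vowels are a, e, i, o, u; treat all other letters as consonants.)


Consonants in 'neighbourhood': n, g, h, b, r, h, d = 7 consonants.

7


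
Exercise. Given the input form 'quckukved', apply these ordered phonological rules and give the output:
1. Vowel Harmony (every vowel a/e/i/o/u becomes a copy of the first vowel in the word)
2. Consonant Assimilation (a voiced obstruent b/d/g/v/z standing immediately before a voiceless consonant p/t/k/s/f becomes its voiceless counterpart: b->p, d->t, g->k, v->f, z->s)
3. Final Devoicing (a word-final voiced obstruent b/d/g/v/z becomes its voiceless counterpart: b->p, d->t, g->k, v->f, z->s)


Starting form: 'quckukved'
Rule 1: Vowel Harmony: all vowels become 'u' (matching first vowel). 'quckukved' -> 'quckukvud'
Rule 2: Consonant Assimilation: no voiced obstruent (b/d/g/v/z) stands immediately before a voiceless consonant (p/t/k/s/f). No change.
Rule 3: Final Devoicing: word-final voiced obstruent 'd' becomes voiceless 't'. 'quckukvud' -> 'quckukvut'
Final form: 'quckukvut'

quckukvut


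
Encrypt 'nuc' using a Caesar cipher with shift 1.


Shift each letter by 1: n -> o, u -> v, c -> d. Result: 'ovd'.

ovd


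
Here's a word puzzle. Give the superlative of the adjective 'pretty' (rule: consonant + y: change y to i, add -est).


Apply superlative formation (consonant + y: change y to i, add -est): 'pretty' -> 'prettiest'.

prettiest


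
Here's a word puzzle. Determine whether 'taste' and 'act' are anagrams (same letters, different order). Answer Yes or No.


Sorted letters of 'taste': 'aestt'
Sorted letters of 'act': 'act'
They do not match.

No


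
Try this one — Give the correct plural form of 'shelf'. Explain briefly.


Apply rule: Change -f to -ves. 'shelf' becomes 'shelves'.

shelves


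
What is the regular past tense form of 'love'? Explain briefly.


Apply rule: Add -d (word ends in -e). 'love' becomes 'loved'.

loved


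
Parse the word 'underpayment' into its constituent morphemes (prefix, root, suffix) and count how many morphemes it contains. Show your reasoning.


Step 1: Identify prefix: 'under' (meaning: beneath/insufficient)
Step 2: Identify root: 'pay'
Step 3: Identify suffix(es): 'ment'
Decomposition: under- (prefix: beneath/insufficient) + pay (root) + -ment (suffix: action/result)
Total morphemes: 3

3 morphemes (under- (prefix: beneath/insufficient) + pay (root) + -ment (suffix: action/result))


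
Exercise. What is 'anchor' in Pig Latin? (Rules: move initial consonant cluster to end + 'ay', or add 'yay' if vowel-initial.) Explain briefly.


'anchor' starts with a vowel, so add 'yay': 'anchoryay'.

anchoryay


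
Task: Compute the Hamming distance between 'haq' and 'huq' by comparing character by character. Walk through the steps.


Alignment:
Position 1: 'h' vs 'h' = match
Position 2: 'a' vs 'u' = DIFFER
Position 3: 'q' vs 'q' = match
Total differences: 1

1


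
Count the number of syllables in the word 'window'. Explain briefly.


Break 'window' into syllables: win-dow -> win | dow = 2 syllables

2 syllables


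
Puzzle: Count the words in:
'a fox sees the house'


Split into words: a | fox | sees | the | house = 5 words.

5


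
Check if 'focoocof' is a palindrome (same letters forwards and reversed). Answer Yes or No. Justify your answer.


Forward: 'focoocof'
Reversed: 'focoocof'
They are identical.

Yes


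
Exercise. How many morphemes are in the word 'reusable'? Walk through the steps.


Decomposition: re- (prefix) + use (root) + -able (suffix) = 3 morpheme(s)

3 morphemes


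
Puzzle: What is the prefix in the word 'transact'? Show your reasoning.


The word 'transact' = 'trans' (prefix) + 'act' (root). The prefix is 'trans'.

trans


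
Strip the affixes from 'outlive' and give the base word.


Remove prefix 'out' from 'outlive' to get root 'live'.

live


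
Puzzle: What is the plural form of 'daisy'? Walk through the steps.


Apply rule: Change -y to -ies (consonant + y). 'daisy' becomes 'daisies'.

daisies


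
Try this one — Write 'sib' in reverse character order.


Reverse 'sib' character by character: 'bis'.

bis


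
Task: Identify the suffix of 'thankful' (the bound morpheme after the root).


The word 'thankful' = 'thank' (root) + '-ful' (suffix). The suffix is '-ful'.

ful


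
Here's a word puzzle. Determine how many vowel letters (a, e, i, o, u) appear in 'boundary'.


Vowels in 'boundary': o, u, a = 3 vowels.

3


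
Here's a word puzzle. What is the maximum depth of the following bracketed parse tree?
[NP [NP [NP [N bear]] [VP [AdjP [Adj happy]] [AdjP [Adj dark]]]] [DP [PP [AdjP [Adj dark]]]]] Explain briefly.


Count bracket nesting levels:
'[' at pos 0: depth = 1
'[' at pos 4: depth = 2
'[' at pos 8: depth = 3
'[' at pos 12: depth = 4
'[' at pos 22: depth = 3
'[' at pos 26: depth = 4
'[' at pos 32: depth = 5
'[' at pos 45: depth = 4
'[' at pos 51: depth = 5
'[' at pos 65: depth = 2
'[' at pos 69: depth = 3
'[' at pos 73: depth = 4
'[' at pos 79: depth = 5
Maximum depth reached: 5

5


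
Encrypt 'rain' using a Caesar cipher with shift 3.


Shift each letter by 3: r -> u, a -> d, i -> l, n -> q. Result: 'udlq'.

udlq


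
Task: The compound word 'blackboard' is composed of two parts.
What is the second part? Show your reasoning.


Split 'blackboard' into 'black' + 'board'. The second part is 'board'.

board


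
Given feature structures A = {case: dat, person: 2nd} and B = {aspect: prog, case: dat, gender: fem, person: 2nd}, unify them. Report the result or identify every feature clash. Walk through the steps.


Compare features:
aspect: A=_ vs B=prog -> unified: prog
case: A=dat vs B=dat -> unified: dat
gender: A=_ vs B=fem -> unified: fem
person: A=2nd vs B=2nd -> unified: 2nd
No clashes found.

Unified: {aspect: prog, case: dat, gender: fem, person: 2nd}


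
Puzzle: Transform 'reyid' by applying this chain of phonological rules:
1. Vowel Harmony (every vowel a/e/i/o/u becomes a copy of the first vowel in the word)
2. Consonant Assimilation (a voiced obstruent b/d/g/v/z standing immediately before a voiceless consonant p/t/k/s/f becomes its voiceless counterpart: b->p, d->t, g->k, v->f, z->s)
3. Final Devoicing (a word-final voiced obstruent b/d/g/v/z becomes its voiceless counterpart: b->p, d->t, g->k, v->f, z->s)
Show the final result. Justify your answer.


Starting form: 'reyid'
Rule 1: Vowel Harmony: all vowels become 'e' (matching first vowel). 'reyid' -> 'reyed'
Rule 2: Consonant Assimilation: no voiced obstruent (b/d/g/v/z) stands immediately before a voiceless consonant (p/t/k/s/f). No change.
Rule 3: Final Devoicing: word-final voiced obstruent 'd' becomes voiceless 't'. 'reyed' -> 'reyet'
Final form: 'reyet'

reyet


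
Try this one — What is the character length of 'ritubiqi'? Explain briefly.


Spell out 'ritubiqi' and number each letter: r(1), i(2), t(3), u(4), b(5), i(6), q(7), i(8). Total: 8 letters.

8


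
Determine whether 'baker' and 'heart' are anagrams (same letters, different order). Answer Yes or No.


Sorted letters of 'baker': 'abekr'
Sorted letters of 'heart': 'aehrt'
They do not match.

No


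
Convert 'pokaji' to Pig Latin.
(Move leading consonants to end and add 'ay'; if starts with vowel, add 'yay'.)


'pokaji': move consonant cluster 'p' to end and add 'ay': 'okajipay'.

okajipay


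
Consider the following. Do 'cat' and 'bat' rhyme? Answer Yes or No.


Rime (stressed vowel + following sounds) of 'cat': -at = /æt/
Rime of 'bat': -at = /æt/
/æt/ and /æt/ are the same ending sound, so the words rhyme.

Yes


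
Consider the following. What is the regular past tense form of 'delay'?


Apply rule: Add -ed. 'delay' becomes 'delayed'.

delayed


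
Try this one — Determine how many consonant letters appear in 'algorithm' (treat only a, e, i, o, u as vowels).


Consonants in 'algorithm': l, g, r, t, h, m = 6 consonants.

6


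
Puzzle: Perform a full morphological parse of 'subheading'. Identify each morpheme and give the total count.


Step 1: Identify prefix: 'sub' (meaning: below)
Step 2: Identify root: 'head'
Step 3: Identify suffix(es): 'ing'
Decomposition: sub- (prefix: below) + head (root) + -ing (suffix: ongoing/result)
Total morphemes: 3

3 morphemes (sub- (prefix: below) + head (root) + -ing (suffix: ongoing/result))


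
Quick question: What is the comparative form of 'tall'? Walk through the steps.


Apply comparative formation (add -er): 'tall' -> 'taller'.

taller


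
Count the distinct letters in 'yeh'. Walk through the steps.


Unique letters in 'yeh': {e, h, y} = 3 distinct letters.

3


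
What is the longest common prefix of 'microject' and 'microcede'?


Compare from the start: 5 characters match: 'micro'. Mismatch at position 6: 'j' vs 'c'.

micro


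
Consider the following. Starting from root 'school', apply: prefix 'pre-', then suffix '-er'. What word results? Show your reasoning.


Step 1: Add prefix 'pre-' to 'school' = 'preschool'
Step 2: Add suffix '-er' to 'preschool' = 'preschooler'

preschooler


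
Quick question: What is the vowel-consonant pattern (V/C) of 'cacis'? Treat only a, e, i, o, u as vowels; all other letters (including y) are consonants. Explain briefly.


Letter mapping: c = C, a = V, c = C, i = V, s = C.

CVCVC


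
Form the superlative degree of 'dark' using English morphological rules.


Apply superlative formation (add -est): 'dark' -> 'darkest'.

darkest


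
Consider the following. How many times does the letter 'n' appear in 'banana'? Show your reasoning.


Letter 'n' in 'banana': found at position(s) 3, 5 = 2 occurrence(s).

2


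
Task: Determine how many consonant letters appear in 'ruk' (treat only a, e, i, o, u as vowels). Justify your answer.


Consonants in 'ruk': r, k = 2 consonants.

2


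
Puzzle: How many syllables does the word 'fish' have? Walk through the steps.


Break 'fish' into syllables: fish -> fish = 1 syllable

1 syllable


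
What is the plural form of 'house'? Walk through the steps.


Apply rule: Add -s. 'house' becomes 'houses'.

houses


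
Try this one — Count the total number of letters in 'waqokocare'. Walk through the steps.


Spell out 'waqokocare' and number each letter: w(1), a(2), q(3), o(4), k(5), o(6), c(7), a(8), r(9), e(10). Total: 10 letters.

10


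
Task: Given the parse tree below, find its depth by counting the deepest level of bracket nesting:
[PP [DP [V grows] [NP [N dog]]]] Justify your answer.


Count bracket nesting levels:
'[' at pos 0: depth = 1
'[' at pos 4: depth = 2
'[' at pos 8: depth = 3
'[' at pos 18: depth = 3
'[' at pos 22: depth = 4
Maximum depth reached: 4

4


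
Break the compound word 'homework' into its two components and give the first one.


Split 'homework' into 'home' + 'work'. The first part is 'home'.

home


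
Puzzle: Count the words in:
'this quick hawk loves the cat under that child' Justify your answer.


Split into words: this | quick | hawk | loves | the | cat | under | that | child = 9 words.

9


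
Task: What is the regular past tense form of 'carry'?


Apply rule: Change -y to -ied. 'carry' becomes 'carried'.

carried


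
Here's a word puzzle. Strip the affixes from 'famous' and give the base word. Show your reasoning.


Remove suffix '-ous' from 'famous' to get root 'fame'.

fame


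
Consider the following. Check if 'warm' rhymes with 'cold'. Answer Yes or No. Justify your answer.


Rime (stressed vowel + following sounds) of 'warm': -arm = /ɔːrm/
Rime of 'cold': -old = /oʊld/
/ɔːrm/ and /oʊld/ are different ending sounds, so the words do not rhyme.

No


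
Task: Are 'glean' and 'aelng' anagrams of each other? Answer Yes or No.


Sorted letters of 'glean': 'aegln'
Sorted letters of 'aelng': 'aegln'
They match.

Yes


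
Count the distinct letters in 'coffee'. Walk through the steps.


Unique letters in 'coffee': {c, e, f, o} = 4 distinct letters.

4


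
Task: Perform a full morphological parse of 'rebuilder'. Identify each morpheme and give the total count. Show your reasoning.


Step 1: Identify prefix: 're' (meaning: again)
Step 2: Identify root: 'build'
Step 3: Identify suffix(es): 'er'
Decomposition: re- (prefix: again) + build (root) + -er (suffix: one who)
Total morphemes: 3

3 morphemes (re- (prefix: again) + build (root) + -er (suffix: one who))


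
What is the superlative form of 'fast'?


Apply superlative formation (add -est): 'fast' -> 'fastest'.

fastest


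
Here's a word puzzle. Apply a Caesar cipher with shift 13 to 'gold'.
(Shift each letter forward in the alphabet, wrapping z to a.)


Shift each letter by 13: g -> t, o -> b, l -> y, d -> q. Result: 'tbyq'.

tbyq


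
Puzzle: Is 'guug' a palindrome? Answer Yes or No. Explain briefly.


Forward: 'guug'
Reversed: 'guug'
They are identical.

Yes


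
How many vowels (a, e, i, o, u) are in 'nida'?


Vowels in 'nida': i, a = 2 vowels.

2


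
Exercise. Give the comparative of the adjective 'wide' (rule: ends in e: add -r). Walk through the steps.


Apply comparative formation (ends in e: add -r): 'wide' -> 'wider'.

wider


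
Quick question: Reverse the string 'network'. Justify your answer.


Reverse 'network' character by character: 'krowten'.

krowten


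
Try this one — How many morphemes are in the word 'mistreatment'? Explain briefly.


Decomposition: mis- (prefix) + treat (root) + -ment (suffix) = 3 morpheme(s)

3 morphemes


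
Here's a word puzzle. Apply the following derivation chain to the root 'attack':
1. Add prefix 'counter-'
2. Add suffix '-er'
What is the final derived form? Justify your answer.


Step 1: Add prefix 'counter-' to 'attack' = 'counterattack'
Step 2: Add suffix '-er' to 'counterattack' = 'counterattacker'

counterattacker


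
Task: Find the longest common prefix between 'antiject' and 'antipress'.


Compare from the start: 4 characters match: 'anti'. Mismatch at position 5: 'j' vs 'p'.

anti


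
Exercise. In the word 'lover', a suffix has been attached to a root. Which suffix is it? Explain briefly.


The word 'lover' = 'love' (root) + '-er' (suffix). The suffix is '-er'.

er


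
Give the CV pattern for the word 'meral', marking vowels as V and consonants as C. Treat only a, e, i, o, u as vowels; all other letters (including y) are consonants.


Letter mapping: m = C, e = V, r = C, a = V, l = C.

CVCVC


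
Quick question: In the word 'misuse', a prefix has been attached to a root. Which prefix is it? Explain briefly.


The word 'misuse' = 'mis' (prefix) + 'use' (root). The prefix is 'mis'.

mis


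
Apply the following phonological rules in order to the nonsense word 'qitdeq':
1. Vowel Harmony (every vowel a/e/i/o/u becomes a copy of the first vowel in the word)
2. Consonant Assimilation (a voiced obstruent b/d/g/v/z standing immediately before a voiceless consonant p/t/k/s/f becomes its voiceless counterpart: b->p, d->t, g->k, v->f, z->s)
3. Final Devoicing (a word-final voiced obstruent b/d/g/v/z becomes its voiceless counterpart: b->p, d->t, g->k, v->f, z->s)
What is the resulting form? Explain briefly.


Starting form: 'qitdeq'
Rule 1: Vowel Harmony: all vowels become 'i' (matching first vowel). 'qitdeq' -> 'qitdiq'
Rule 2: Consonant Assimilation: no voiced obstruent (b/d/g/v/z) stands immediately before a voiceless consonant (p/t/k/s/f). No change.
Rule 3: Final Devoicing: final consonant 'q' is not one of the voiced obstruents b/d/g/v/z. No change.
Final form: 'qitdiq'

qitdiq


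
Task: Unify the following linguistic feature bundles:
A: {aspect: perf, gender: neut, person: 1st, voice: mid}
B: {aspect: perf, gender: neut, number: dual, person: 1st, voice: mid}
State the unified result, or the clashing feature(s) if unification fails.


Compare features:
aspect: A=perf vs B=perf -> unified: perf
gender: A=neut vs B=neut -> unified: neut
number: A=_ vs B=dual -> unified: dual
person: A=1st vs B=1st -> unified: 1st
voice: A=mid vs B=mid -> unified: mid
No clashes found.

Unified: {aspect: perf, gender: neut, number: dual, person: 1st, voice: mid}


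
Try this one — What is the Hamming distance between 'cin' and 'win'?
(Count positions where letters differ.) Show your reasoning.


Alignment:
Position 1: 'c' vs 'w' = DIFFER
Position 2: 'i' vs 'i' = match
Position 3: 'n' vs 'n' = match
Total differences: 1

1


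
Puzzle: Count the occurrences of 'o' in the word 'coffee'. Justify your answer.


Letter 'o' in 'coffee': found at position(s) 2 = 1 occurrence(s).

1


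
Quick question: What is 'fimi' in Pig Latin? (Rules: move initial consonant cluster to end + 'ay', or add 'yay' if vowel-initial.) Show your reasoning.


'fimi': move consonant cluster 'f' to end and add 'ay': 'imifay'.

imifay


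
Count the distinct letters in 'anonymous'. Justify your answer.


Unique letters in 'anonymous': {a, m, n, o, s, u, y} = 7 distinct letters.

7


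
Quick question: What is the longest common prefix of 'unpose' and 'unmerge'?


Compare from the start: 2 characters match: 'un'. Mismatch at position 3: 'p' vs 'm'.

un


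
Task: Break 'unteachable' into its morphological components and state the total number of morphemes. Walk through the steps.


Step 1: Identify prefix: 'un' (meaning: not/reverse)
Step 2: Identify root: 'teach'
Step 3: Identify suffix(es): 'able'
Decomposition: un- (prefix: not/reverse) + teach (root) + -able (suffix: capable of)
Total morphemes: 3

3 morphemes (un- (prefix: not/reverse) + teach (root) + -able (suffix: capable of))


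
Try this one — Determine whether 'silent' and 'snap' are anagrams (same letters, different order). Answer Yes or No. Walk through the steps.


Sorted letters of 'silent': 'eilnst'
Sorted letters of 'snap': 'anps'
They do not match.

No


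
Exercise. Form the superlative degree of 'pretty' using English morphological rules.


Apply superlative formation (consonant + y: change y to i, add -est): 'pretty' -> 'prettiest'.

prettiest


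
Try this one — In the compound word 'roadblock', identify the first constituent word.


Split 'roadblock' into 'road' + 'block'. The first part is 'road'.

road


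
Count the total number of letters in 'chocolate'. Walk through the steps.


Spell out 'chocolate' and number each letter: c(1), h(2), o(3), c(4), o(5), l(6), a(7), t(8), e(9). Total: 9 letters.

9


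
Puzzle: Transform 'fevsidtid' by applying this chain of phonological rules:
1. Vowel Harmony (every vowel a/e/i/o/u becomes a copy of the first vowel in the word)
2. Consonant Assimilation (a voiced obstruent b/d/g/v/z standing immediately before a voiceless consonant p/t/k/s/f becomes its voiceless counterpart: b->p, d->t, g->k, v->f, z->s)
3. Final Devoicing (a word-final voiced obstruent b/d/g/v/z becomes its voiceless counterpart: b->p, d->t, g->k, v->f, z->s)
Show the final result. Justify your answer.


Starting form: 'fevsidtid'
Rule 1: Vowel Harmony: all vowels become 'e' (matching first vowel). 'fevsidtid' -> 'fevsedted'
Rule 2: Consonant Assimilation: voiced obstruent before voiceless consonant becomes voiceless ('vs' -> 'fs', 'dt' -> 'tt'). 'fevsedted' -> 'fefsetted'
Rule 3: Final Devoicing: word-final voiced obstruent 'd' becomes voiceless 't'. 'fefsetted' -> 'fefsettet'
Final form: 'fefsettet'

fefsettet


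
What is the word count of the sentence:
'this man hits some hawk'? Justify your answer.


Split into words: this | man | hits | some | hawk = 5 words.

5


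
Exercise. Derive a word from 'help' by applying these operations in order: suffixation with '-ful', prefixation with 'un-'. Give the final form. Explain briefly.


Step 1: Add suffix '-ful' to 'help' = 'helpful'
Step 2: Add prefix 'un-' to 'helpful' = 'unhelpful'

unhelpful


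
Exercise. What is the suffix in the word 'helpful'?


The word 'helpful' = 'help' (root) + '-ful' (suffix). The suffix is '-ful'.

ful


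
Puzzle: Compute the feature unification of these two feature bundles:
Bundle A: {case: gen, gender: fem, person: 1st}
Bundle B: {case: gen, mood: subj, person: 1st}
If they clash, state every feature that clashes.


Compare features:
case: A=gen vs B=gen -> unified: gen
gender: A=fem vs B=_ -> unified: fem
mood: A=_ vs B=subj -> unified: subj
person: A=1st vs B=1st -> unified: 1st
No clashes found.

Unified: {case: gen, gender: fem, mood: subj, person: 1st}


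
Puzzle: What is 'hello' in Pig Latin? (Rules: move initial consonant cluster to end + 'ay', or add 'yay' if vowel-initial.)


'hello': move consonant cluster 'h' to end and add 'ay': 'ellohay'.

ellohay


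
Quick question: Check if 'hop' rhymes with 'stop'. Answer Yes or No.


Rime (stressed vowel + following sounds) of 'hop': -op = /ɒp/
Rime of 'stop': -op = /ɒp/
/ɒp/ and /ɒp/ are the same ending sound, so the words rhyme.

Yes


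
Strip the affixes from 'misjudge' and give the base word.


Remove prefix 'mis' from 'misjudge' to get root 'judge'.

judge


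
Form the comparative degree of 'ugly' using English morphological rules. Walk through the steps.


Apply comparative formation (consonant + y: change y to i, add -er): 'ugly' -> 'uglier'.

uglier


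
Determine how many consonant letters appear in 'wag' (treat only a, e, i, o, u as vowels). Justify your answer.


Consonants in 'wag': w, g = 2 consonants.

2


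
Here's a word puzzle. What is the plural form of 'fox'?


Apply rule: Add -es (sibilant/fricative ending). 'fox' becomes 'foxes'.

foxes


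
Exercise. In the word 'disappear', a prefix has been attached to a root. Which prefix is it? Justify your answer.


The word 'disappear' = 'dis' (prefix) + 'appear' (root). The prefix is 'dis'.

dis


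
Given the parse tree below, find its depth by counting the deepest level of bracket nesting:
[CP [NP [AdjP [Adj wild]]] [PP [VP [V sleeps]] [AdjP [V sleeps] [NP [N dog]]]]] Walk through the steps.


Count bracket nesting levels:
'[' at pos 0: depth = 1
'[' at pos 4: depth = 2
'[' at pos 8: depth = 3
'[' at pos 14: depth = 4
'[' at pos 27: depth = 2
'[' at pos 31: depth = 3
'[' at pos 35: depth = 4
'[' at pos 47: depth = 3
'[' at pos 53: depth = 4
'[' at pos 64: depth = 4
'[' at pos 68: depth = 5
Maximum depth reached: 5

5


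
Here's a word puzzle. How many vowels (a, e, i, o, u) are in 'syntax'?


Vowels in 'syntax': a = 1 vowels.

1


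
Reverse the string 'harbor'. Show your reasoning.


Reverse 'harbor' character by character: 'robrah'.

robrah


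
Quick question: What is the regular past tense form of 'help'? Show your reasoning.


Apply rule: Add -ed. 'help' becomes 'helped'.

helped


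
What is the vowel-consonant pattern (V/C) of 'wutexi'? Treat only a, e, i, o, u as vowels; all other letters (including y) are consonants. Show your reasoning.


Letter mapping: w = C, u = V, t = C, e = V, x = C, i = V.

CVCVCV


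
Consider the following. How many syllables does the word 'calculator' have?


Break 'calculator' into syllables: cal-cu-la-tor -> cal | cu | la | tor = 4 syllables

4 syllables


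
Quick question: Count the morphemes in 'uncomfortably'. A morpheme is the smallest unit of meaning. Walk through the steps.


Decomposition: un- (prefix) + comfort (root) + -able (suffix) + -ly (suffix) = 4 morpheme(s)

4 morphemes


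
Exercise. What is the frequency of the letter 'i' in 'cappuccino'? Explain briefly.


Letter 'i' in 'cappuccino': found at position(s) 8 = 1 occurrence(s).

1


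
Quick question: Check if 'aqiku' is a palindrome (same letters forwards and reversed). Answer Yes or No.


Forward: 'aqiku'
Reversed: 'ukiqa'
They differ.

No


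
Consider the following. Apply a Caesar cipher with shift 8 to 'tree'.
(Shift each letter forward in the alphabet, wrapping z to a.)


Shift each letter by 8: t -> b, r -> z, e -> m, e -> m. Result: 'bzmm'.

bzmm


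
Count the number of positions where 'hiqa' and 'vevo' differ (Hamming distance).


Alignment:
Position 1: 'h' vs 'v' = DIFFER
Position 2: 'i' vs 'e' = DIFFER
Position 3: 'q' vs 'v' = DIFFER
Position 4: 'a' vs 'o' = DIFFER
Total differences: 4

4


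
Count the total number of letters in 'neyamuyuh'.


Spell out 'neyamuyuh' and number each letter: n(1), e(2), y(3), a(4), m(5), u(6), y(7), u(8), h(9). Total: 9 letters.

9


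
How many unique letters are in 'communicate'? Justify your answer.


Unique letters in 'communicate': {a, c, e, i, m, n, o, t, u} = 9 distinct letters.

9


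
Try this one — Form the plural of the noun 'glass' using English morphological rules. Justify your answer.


Apply rule: Add -es (sibilant/fricative ending). 'glass' becomes 'glasses'.

glasses


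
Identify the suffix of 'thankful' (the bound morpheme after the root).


The word 'thankful' = 'thank' (root) + '-ful' (suffix). The suffix is '-ful'.

ful


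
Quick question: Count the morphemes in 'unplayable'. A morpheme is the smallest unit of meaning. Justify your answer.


Decomposition: un- (prefix) + play (root) + -able (suffix) = 3 morpheme(s)

3 morphemes


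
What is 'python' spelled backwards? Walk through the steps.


Reverse 'python' character by character: 'nohtyp'.

nohtyp


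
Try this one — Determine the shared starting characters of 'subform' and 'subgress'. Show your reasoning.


Compare from the start: 3 characters match: 'sub'. Mismatch at position 4: 'f' vs 'g'.

sub


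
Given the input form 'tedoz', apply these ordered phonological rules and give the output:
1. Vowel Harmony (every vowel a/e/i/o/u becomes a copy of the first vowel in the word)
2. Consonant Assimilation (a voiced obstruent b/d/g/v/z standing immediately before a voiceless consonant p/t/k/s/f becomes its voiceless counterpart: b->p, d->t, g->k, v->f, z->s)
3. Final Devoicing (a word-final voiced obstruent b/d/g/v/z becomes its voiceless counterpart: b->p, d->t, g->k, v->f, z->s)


Starting form: 'tedoz'
Rule 1: Vowel Harmony: all vowels become 'e' (matching first vowel). 'tedoz' -> 'tedez'
Rule 2: Consonant Assimilation: no voiced obstruent (b/d/g/v/z) stands immediately before a voiceless consonant (p/t/k/s/f). No change.
Rule 3: Final Devoicing: word-final voiced obstruent 'z' becomes voiceless 's'. 'tedez' -> 'tedes'
Final form: 'tedes'

tedes


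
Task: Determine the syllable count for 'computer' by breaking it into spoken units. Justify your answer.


Break 'computer' into syllables: com-pu-ter -> com | pu | ter = 3 syllables

3 syllables


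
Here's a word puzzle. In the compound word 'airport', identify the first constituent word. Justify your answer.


Split 'airport' into 'air' + 'port'. The first part is 'air'.

air


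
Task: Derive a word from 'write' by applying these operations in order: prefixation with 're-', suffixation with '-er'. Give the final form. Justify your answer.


Step 1: Add prefix 're-' to 'write' = 'rewrite'
Step 2: Add suffix '-er' to 'rewrite' = 'rewriter'

rewriter


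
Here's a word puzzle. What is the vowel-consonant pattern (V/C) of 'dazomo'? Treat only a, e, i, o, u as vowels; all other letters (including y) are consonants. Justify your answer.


Letter mapping: d = C, a = V, z = C, o = V, m = C, o = V.

CVCVCV


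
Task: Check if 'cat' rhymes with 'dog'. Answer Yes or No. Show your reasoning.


Rime (stressed vowel + following sounds) of 'cat': -at = /æt/
Rime of 'dog': -og = /ɒg/
/æt/ and /ɒg/ are different ending sounds, so the words do not rhyme.

No


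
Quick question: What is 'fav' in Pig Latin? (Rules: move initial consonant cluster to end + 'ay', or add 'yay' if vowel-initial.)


'fav': move consonant cluster 'f' to end and add 'ay': 'avfay'.

avfay


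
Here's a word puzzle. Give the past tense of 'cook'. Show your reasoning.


Apply rule: Add -ed. 'cook' becomes 'cooked'.

cooked


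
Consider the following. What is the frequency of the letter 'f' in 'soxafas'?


Letter 'f' in 'soxafas': found at position(s) 5 = 1 occurrence(s).

1


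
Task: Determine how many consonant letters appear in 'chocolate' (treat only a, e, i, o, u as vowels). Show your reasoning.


Consonants in 'chocolate': c, h, c, l, t = 5 consonants.

5


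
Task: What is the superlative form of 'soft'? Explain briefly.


Apply superlative formation (add -est): 'soft' -> 'softest'.

softest


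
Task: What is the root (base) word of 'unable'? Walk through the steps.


Remove prefix 'un' from 'unable' to get root 'able'.

able


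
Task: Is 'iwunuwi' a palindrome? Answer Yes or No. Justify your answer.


Forward: 'iwunuwi'
Reversed: 'iwunuwi'
They are identical.

Yes


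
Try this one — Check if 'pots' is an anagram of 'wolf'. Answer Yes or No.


Sorted letters of 'pots': 'opst'
Sorted letters of 'wolf': 'flow'
They do not match.

No


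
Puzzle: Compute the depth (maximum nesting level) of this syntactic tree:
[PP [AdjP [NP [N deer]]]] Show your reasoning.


Count bracket nesting levels:
'[' at pos 0: depth = 1
'[' at pos 4: depth = 2
'[' at pos 10: depth = 3
'[' at pos 14: depth = 4
Maximum depth reached: 4

4


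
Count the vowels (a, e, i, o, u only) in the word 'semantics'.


Vowels in 'semantics': e, a, i = 3 vowels.

3


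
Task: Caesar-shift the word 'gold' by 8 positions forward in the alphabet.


Shift each letter by 8: g -> o, o -> w, l -> t, d -> l. Result: 'owtl'.

owtl


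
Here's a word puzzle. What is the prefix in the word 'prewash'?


The word 'prewash' = 'pre' (prefix) + 'wash' (root). The prefix is 'pre'.

pre


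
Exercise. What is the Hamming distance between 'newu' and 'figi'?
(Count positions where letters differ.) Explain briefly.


Alignment:
Position 1: 'n' vs 'f' = DIFFER
Position 2: 'e' vs 'i' = DIFFER
Position 3: 'w' vs 'g' = DIFFER
Position 4: 'u' vs 'i' = DIFFER
Total differences: 4

4


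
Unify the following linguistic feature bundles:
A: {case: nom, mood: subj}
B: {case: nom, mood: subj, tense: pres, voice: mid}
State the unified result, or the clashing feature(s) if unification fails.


Compare features:
case: A=nom vs B=nom -> unified: nom
mood: A=subj vs B=subj -> unified: subj
tense: A=_ vs B=pres -> unified: pres
voice: A=_ vs B=mid -> unified: mid
No clashes found.

Unified: {case: nom, mood: subj, tense: pres, voice: mid}


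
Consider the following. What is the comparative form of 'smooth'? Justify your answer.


Apply comparative formation (add -er): 'smooth' -> 'smoother'.

smoother


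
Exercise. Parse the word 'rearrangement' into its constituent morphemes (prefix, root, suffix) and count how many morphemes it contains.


Step 1: Identify prefix: 're' (meaning: again)
Step 2: Identify root: 'arrange'
Step 3: Identify suffix(es): 'ment'
Decomposition: re- (prefix: again) + arrange (root) + -ment (suffix: action/result)
Total morphemes: 3

3 morphemes (re- (prefix: again) + arrange (root) + -ment (suffix: action/result))


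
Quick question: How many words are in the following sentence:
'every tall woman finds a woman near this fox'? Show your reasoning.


Split into words: every | tall | woman | finds | a | woman | near | this | fox = 9 words.

9


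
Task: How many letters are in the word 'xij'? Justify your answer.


Spell out 'xij' and number each letter: x(1), i(2), j(3). Total: 3 letters.

3


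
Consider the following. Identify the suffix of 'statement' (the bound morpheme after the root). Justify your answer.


The word 'statement' = 'state' (root) + '-ment' (suffix). The suffix is '-ment'.

ment


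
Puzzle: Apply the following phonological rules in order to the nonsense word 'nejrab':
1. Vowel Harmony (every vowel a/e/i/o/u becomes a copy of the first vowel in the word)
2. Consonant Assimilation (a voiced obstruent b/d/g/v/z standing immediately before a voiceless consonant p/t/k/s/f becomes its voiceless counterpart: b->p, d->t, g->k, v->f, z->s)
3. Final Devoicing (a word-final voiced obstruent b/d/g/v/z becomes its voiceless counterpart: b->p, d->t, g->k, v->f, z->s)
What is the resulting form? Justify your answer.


Starting form: 'nejrab'
Rule 1: Vowel Harmony: all vowels become 'e' (matching first vowel). 'nejrab' -> 'nejreb'
Rule 2: Consonant Assimilation: no voiced obstruent (b/d/g/v/z) stands immediately before a voiceless consonant (p/t/k/s/f). No change.
Rule 3: Final Devoicing: word-final voiced obstruent 'b' becomes voiceless 'p'. 'nejreb' -> 'nejrep'
Final form: 'nejrep'

nejrep


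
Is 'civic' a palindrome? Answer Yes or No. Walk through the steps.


Forward: 'civic'
Reversed: 'civic'
They are identical.

Yes


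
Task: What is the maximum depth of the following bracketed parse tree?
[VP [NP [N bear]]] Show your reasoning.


Count bracket nesting levels:
'[' at pos 0: depth = 1
'[' at pos 4: depth = 2
'[' at pos 8: depth = 3
Maximum depth reached: 3

3


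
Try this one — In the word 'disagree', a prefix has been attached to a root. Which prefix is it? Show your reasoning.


The word 'disagree' = 'dis' (prefix) + 'agree' (root). The prefix is 'dis'.

dis


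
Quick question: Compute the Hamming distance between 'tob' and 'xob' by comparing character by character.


Alignment:
Position 1: 't' vs 'x' = DIFFER
Position 2: 'o' vs 'o' = match
Position 3: 'b' vs 'b' = match
Total differences: 1

1


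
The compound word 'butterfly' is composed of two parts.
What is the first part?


Split 'butterfly' into 'butter' + 'fly'. The first part is 'butter'.

butter


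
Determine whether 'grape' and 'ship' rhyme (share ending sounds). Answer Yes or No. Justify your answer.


Rime (stressed vowel + following sounds) of 'grape': -ape = /eɪp/
Rime of 'ship': -ip = /ɪp/
/eɪp/ and /ɪp/ are different ending sounds, so the words do not rhyme.

No


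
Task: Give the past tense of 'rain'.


Apply rule: Add -ed. 'rain' becomes 'rained'.

rained


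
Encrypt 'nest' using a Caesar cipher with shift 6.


Shift each letter by 6: n -> t, e -> k, s -> y, t -> z. Result: 'tkyz'.

tkyz


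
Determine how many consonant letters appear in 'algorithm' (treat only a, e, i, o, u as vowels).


Consonants in 'algorithm': l, g, r, t, h, m = 6 consonants.

6


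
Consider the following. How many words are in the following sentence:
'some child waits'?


Split into words: some | child | waits = 3 words.

3


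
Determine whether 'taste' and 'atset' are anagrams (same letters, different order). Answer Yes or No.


Sorted letters of 'taste': 'aestt'
Sorted letters of 'atset': 'aestt'
They match.

Yes


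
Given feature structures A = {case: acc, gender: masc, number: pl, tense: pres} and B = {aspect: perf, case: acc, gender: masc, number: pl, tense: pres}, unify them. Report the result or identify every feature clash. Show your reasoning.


Compare features:
aspect: A=_ vs B=perf -> unified: perf
case: A=acc vs B=acc -> unified: acc
gender: A=masc vs B=masc -> unified: masc
number: A=pl vs B=pl -> unified: pl
tense: A=pres vs B=pres -> unified: pres
No clashes found.

Unified: {aspect: perf, case: acc, gender: masc, number: pl, tense: pres}


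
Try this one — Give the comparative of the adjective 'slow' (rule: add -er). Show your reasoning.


Apply comparative formation (add -er): 'slow' -> 'slower'.

slower


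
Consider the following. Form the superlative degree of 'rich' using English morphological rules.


Apply superlative formation (add -est): 'rich' -> 'richest'.

richest


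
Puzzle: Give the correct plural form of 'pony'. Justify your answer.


Apply rule: Change -y to -ies (consonant + y). 'pony' becomes 'ponies'.

ponies


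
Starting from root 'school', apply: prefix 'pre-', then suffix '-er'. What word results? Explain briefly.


Step 1: Add prefix 'pre-' to 'school' = 'preschool'
Step 2: Add suffix '-er' to 'preschool' = 'preschooler'

preschooler


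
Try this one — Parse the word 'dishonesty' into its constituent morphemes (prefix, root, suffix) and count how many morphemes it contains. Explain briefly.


Step 1: Identify prefix: 'dis' (meaning: not/apart)
Step 2: Identify root: 'honest'
Step 3: Identify suffix(es): 'y'
Decomposition: dis- (prefix: not/apart) + honest (root) + -y (suffix: quality)
Total morphemes: 3

3 morphemes (dis- (prefix: not/apart) + honest (root) + -y (suffix: quality))
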